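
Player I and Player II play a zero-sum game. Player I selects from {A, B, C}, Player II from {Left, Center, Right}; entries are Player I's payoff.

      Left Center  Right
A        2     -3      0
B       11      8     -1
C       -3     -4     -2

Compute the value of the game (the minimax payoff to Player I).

-1/4

Row minima: A → -3, B → -1, C → -4; maximin = -1.
Column maxima: Left → 11, Center → 8, Right → 0; minimax = 0.
-1 ≠ 0, so there is no saddle point; optimal play is mixed.
C is strictly dominated by A, so Player I never plays it.
Left is strictly dominated by Center (it gives Player I strictly more in every row), so Player II never plays it.
On the remaining 2×2 (A, B vs Center, Right):
Let Player I play A with probability p. Expected payoff against Center: (-3)p + 8(1−p) = −11p + 8; against Right: 0p + (-1)(1−p) = p − 1.
Setting these equal: −11p + 8 = p − 1 ⇒ −12p = -9 ⇒ p = 3/4, and the value is (-11)·(3/4) + 8 = -1/4.
For Player II: with q = P(Center), equating A's and B's payoffs gives −3q = 9q − 1 ⇒ q = 1/12.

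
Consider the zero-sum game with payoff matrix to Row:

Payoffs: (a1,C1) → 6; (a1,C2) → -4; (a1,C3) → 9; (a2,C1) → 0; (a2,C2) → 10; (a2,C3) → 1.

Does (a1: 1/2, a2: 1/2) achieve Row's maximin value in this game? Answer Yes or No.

Against C1 this mix gives (1/2)·6 + (1/2)·0 = 3.
Against C2 this mix gives (1/2)·(-4) + (1/2)·10 = 3.
Against C3 this mix gives (1/2)·9 + (1/2)·1 = 5.
All of Column's active replies (C1, C2) yield 3, and no column does worse for Row. The mix makes Column indifferent and guarantees 3, so it is optimal.

Yes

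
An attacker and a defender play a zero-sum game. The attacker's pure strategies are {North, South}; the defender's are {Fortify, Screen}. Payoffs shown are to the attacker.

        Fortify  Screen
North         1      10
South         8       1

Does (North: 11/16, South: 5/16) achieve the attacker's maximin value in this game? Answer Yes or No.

Against Fortify this mix gives (11/16)·1 + (5/16)·8 = 51/16.
Against Screen this mix gives (11/16)·10 + (5/16)·1 = 115/16.
The defender will play Fortify, holding the attacker to 51/16. Shifting weight toward the row that does better against Fortify would raise this floor (the equalizing mix achieves 79/16 against both Fortify and Screen), so the proposed strategy is not optimal.

No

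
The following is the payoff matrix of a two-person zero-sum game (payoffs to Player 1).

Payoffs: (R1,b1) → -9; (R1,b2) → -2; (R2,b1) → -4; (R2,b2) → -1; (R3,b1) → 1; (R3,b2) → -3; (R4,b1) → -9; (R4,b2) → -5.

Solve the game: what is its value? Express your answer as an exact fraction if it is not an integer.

Row minima: R1 → -9, R2 → -4, R3 → -3, R4 → -9; maximin = -3.
Column maxima: b1 → 1, b2 → -1; minimax = -1.
-3 ≠ -1, so there is no saddle point; optimal play is mixed.
R1 is strictly dominated by R2, so Player 1 never plays it.
R4 is strictly dominated by R2, so Player 1 never plays it.
On the remaining 2×2 (R2, R3 vs b1, b2):
Let Player 1 play R2 with probability p. Expected payoff against b1: (-4)p + 1(1−p) = −5p + 1; against b2: (-1)p + (-3)(1−p) = 2p − 3.
Setting these equal: −5p + 1 = 2p − 3 ⇒ −7p = -4 ⇒ p = 4/7, and the value is (-5)·(4/7) + 1 = -13/7.
For Player 2: with q = P(b1), equating R2's and R3's payoffs gives −3q − 1 = 4q − 3 ⇒ q = 2/7.

-13/7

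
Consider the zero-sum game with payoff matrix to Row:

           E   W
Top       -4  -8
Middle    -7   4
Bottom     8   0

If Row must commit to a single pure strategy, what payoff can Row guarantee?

0

Row minima: Top → -8, Middle → -7, Bottom → 0.
The best of these is 0.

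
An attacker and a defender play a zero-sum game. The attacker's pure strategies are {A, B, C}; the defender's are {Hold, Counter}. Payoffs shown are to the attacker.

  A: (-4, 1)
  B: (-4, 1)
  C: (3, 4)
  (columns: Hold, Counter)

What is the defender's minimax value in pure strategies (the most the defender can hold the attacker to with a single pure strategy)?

3

Column maxima: Hold → 3, Counter → 4.
The smallest of these is 3.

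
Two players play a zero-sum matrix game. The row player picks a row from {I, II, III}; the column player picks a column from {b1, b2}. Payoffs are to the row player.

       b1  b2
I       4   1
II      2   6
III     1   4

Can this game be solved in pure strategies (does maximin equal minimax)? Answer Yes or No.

No

Row minima: I → 1, II → 2, III → 1; maximin = 2.
Column maxima: b1 → 4, b2 → 6; minimax = 4.
2 ≠ 4, so no pure-strategy equilibrium exists.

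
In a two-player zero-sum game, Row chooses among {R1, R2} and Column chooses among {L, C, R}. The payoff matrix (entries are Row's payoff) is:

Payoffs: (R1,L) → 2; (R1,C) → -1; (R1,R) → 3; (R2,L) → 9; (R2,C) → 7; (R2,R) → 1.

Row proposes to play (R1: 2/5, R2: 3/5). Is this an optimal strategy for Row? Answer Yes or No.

No

Against L this mix gives (2/5)·2 + (3/5)·9 = 31/5.
Against C this mix gives (2/5)·(-1) + (3/5)·7 = 19/5.
Against R this mix gives (2/5)·3 + (3/5)·1 = 9/5.
Column will play R, holding Row to 9/5. Shifting weight toward the row that does better against R would raise this floor (the equalizing mix achieves 11/5 against both R and C), so the proposed strategy is not optimal.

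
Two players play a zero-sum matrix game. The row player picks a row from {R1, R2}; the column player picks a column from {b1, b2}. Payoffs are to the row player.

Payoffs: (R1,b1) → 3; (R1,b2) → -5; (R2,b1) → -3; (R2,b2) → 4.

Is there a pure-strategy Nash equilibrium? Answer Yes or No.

No

Row minima: R1 → -5, R2 → -3; maximin = -3.
Column maxima: b1 → 3, b2 → 4; minimax = 3.
-3 ≠ 3, so no pure-strategy equilibrium exists.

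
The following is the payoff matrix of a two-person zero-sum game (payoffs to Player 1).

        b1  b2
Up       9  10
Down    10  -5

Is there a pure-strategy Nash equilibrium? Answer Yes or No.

No

Row minima: Up → 9, Down → -5; maximin = 9.
Column maxima: b1 → 10, b2 → 10; minimax = 10.
9 ≠ 10, so no pure-strategy equilibrium exists.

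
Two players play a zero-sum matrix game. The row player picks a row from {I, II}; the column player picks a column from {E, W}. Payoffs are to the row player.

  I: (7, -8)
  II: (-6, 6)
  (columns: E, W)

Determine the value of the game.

Row minima: I → -8, II → -6; maximin = -6.
Column maxima: E → 7, W → 6; minimax = 6.
-6 ≠ 6, so there is no saddle point; optimal play is mixed.
Let the row player play I with probability p. Expected payoff against E: 7p + (-6)(1−p) = 13p − 6; against W: (-8)p + 6(1−p) = −14p + 6.
Setting these equal: 13p − 6 = −14p + 6 ⇒ 27p = 12 ⇒ p = 4/9, and the value is (13)·(4/9) − 6 = -2/9.
For the column player: with q = P(E), equating I's and II's payoffs gives 15q − 8 = −12q + 6 ⇒ q = 14/27.

-2/9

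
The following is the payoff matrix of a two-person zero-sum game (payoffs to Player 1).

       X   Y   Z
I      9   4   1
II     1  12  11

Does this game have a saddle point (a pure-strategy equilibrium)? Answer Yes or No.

Row minima: I → 1, II → 1; maximin = 1.
Column maxima: X → 9, Y → 12, Z → 11; minimax = 9.
1 ≠ 9, so no pure-strategy equilibrium exists.

No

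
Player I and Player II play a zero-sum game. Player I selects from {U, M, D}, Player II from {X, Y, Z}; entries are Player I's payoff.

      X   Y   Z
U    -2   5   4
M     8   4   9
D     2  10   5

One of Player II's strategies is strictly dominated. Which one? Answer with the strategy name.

X holds Player I's payoff strictly below Z in every row: -2 < 4, 8 < 9, 2 < 5.
So Z is strictly dominated for Player II.

Z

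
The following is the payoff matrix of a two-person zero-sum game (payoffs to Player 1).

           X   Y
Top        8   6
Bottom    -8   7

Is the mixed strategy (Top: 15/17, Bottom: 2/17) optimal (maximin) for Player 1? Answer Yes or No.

Yes

Against X this mix gives (15/17)·8 + (2/17)·(-8) = 104/17.
Against Y this mix gives (15/17)·6 + (2/17)·7 = 104/17.
All of Player 2's active replies (X, Y) yield 104/17, and no column does worse for Player 1. The mix makes Player 2 indifferent and guarantees 104/17, so it is optimal.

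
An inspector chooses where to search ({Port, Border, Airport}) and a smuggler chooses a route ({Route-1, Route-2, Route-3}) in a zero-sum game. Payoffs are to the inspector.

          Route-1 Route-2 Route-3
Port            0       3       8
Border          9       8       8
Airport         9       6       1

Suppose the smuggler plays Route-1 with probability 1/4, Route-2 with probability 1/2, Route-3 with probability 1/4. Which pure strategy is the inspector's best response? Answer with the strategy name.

Border

Expected payoff of Port: (1/4)·0 + (1/2)·3 + (1/4)·8 = 7/2.
Expected payoff of Border: (1/4)·9 + (1/2)·8 + (1/4)·8 = 33/4.
Expected payoff of Airport: (1/4)·9 + (1/2)·6 + (1/4)·1 = 11/2.
The largest is 33/4, so the inspector's best response is Border.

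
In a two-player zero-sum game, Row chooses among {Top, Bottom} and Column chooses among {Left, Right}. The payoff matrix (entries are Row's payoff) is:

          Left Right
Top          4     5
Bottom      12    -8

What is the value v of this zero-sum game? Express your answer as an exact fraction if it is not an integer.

92/21

Row minima: Top → 4, Bottom → -8; maximin = 4.
Column maxima: Left → 12, Right → 5; minimax = 5.
4 ≠ 5, so there is no saddle point; optimal play is mixed.
Let Row play Top with probability p. Expected payoff against Left: 4p + 12(1−p) = −8p + 12; against Right: 5p + (-8)(1−p) = 13p − 8.
Setting these equal: −8p + 12 = 13p − 8 ⇒ −21p = -20 ⇒ p = 20/21, and the value is (-8)·(20/21) + 12 = 92/21.
For Column: with q = P(Left), equating Top's and Bottom's payoffs gives −q + 5 = 20q − 8 ⇒ q = 13/21.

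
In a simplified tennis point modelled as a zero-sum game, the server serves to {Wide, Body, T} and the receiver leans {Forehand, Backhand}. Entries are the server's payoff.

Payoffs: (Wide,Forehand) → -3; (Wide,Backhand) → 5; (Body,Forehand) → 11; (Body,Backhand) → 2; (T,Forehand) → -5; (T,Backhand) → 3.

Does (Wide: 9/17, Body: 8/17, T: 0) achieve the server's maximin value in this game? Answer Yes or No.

Against Forehand this mix gives (9/17)·(-3) + (8/17)·11 = 61/17.
Against Backhand this mix gives (9/17)·5 + (8/17)·2 = 61/17.
All of the receiver's active replies (Forehand, Backhand) yield 61/17, and no column does worse for the server. The mix makes the receiver indifferent and guarantees 61/17, so it is optimal.

Yes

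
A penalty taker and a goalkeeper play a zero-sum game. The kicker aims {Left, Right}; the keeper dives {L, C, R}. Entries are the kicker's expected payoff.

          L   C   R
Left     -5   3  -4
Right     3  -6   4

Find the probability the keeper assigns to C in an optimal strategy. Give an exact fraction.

Row minima: Left → -5, Right → -6; maximin = -5.
Column maxima: L → 3, C → 3, R → 4; minimax = 3.
-5 ≠ 3, so there is no saddle point; optimal play is mixed.
R is strictly dominated by L (it gives the kicker strictly more in every row), so the keeper never plays it.
On the remaining 2×2 (Left, Right vs L, C):
Let the kicker play Left with probability p. Expected payoff against L: (-5)p + 3(1−p) = −8p + 3; against C: 3p + (-6)(1−p) = 9p − 6.
Setting these equal: −8p + 3 = 9p − 6 ⇒ −17p = -9 ⇒ p = 9/17, and the value is (-8)·(9/17) + 3 = -21/17.
For the keeper: with q = P(L), equating Left's and Right's payoffs gives −8q + 3 = 9q − 6 ⇒ q = 9/17.

8/17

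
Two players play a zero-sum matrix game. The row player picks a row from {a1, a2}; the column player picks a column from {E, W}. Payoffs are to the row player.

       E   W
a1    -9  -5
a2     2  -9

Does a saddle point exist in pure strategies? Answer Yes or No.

Row minima: a1 → -9, a2 → -9; maximin = -9.
Column maxima: E → 2, W → -5; minimax = -5.
-9 ≠ -5, so no pure-strategy equilibrium exists.

No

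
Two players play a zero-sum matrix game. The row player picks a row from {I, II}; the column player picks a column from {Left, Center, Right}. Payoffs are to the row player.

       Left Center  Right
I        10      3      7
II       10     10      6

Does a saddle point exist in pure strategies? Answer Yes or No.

No

Row minima: I → 3, II → 6; maximin = 6.
Column maxima: Left → 10, Center → 10, Right → 7; minimax = 7.
6 ≠ 7, so no pure-strategy equilibrium exists.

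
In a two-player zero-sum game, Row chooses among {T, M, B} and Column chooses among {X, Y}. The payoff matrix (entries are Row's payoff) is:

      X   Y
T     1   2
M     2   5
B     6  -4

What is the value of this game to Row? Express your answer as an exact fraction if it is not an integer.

38/13

Row minima: T → 1, M → 2, B → -4; maximin = 2.
Column maxima: X → 6, Y → 5; minimax = 5.
2 ≠ 5, so there is no saddle point; optimal play is mixed.
T is strictly dominated by M, so Row never plays it.
On the remaining 2×2 (M, B vs X, Y):
Let Row play M with probability p. Expected payoff against X: 2p + 6(1−p) = −4p + 6; against Y: 5p + (-4)(1−p) = 9p − 4.
Setting these equal: −4p + 6 = 9p − 4 ⇒ −13p = -10 ⇒ p = 10/13, and the value is (-4)·(10/13) + 6 = 38/13.
For Column: with q = P(X), equating M's and B's payoffs gives −3q + 5 = 10q − 4 ⇒ q = 9/13.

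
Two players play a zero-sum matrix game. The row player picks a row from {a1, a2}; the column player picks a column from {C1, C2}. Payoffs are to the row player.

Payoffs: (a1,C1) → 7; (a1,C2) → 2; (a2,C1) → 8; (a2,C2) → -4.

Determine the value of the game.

Row minima: a1 → 2, a2 → -4; maximin = 2.
Column maxima: C1 → 8, C2 → 2; minimax = 2.
Since maximin = minimax = 2, there is a saddle point and the value is 2.

2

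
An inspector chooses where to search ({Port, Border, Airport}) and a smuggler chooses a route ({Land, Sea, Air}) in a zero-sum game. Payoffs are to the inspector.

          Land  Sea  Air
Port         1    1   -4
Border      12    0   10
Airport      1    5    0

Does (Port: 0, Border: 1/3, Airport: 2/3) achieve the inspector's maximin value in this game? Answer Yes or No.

Against Land this mix gives (1/3)·12 + (2/3)·1 = 14/3.
Against Sea this mix gives (1/3)·0 + (2/3)·5 = 10/3.
Against Air this mix gives (1/3)·10 + (2/3)·0 = 10/3.
All of the smuggler's active replies (Sea, Air) yield 10/3, and no column does worse for the inspector. The mix makes the smuggler indifferent and guarantees 10/3, so it is optimal.

Yes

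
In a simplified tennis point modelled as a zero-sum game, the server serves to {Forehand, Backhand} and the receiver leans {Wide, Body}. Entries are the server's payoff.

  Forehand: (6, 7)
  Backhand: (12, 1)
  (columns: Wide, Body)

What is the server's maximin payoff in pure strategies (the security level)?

6

Row minima: Forehand → 6, Backhand → 1.
The best of these is 6.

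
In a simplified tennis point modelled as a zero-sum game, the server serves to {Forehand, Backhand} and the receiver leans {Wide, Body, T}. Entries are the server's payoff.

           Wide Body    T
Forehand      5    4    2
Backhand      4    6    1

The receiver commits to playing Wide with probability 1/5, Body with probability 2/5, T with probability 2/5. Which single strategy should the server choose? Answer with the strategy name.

Expected payoff of Forehand: (1/5)·5 + (2/5)·4 + (2/5)·2 = 17/5.
Expected payoff of Backhand: (1/5)·4 + (2/5)·6 + (2/5)·1 = 18/5.
The largest is 18/5, so the server's best response is Backhand.

Backhand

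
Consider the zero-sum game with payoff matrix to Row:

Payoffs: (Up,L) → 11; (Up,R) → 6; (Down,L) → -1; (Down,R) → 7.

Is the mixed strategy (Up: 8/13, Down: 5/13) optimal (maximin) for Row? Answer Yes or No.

Against L this mix gives (8/13)·11 + (5/13)·(-1) = 83/13.
Against R this mix gives (8/13)·6 + (5/13)·7 = 83/13.
All of Column's active replies (L, R) yield 83/13, and no column does worse for Row. The mix makes Column indifferent and guarantees 83/13, so it is optimal.

Yes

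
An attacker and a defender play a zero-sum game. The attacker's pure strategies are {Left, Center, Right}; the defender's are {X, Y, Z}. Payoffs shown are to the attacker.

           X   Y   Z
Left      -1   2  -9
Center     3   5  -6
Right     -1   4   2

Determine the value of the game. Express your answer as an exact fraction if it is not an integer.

0

Row minima: Left → -9, Center → -6, Right → -1; maximin = -1.
Column maxima: X → 3, Y → 5, Z → 2; minimax = 2.
-1 ≠ 2, so there is no saddle point; optimal play is mixed.
Left is strictly dominated by Center, so the attacker never plays it.
Y is strictly dominated by X (it gives the attacker strictly more in every row), so the defender never plays it.
On the remaining 2×2 (Center, Right vs X, Z):
Let the attacker play Center with probability p. Expected payoff against X: 3p + (-1)(1−p) = 4p − 1; against Z: (-6)p + 2(1−p) = −8p + 2.
Setting these equal: 4p − 1 = −8p + 2 ⇒ 12p = 3 ⇒ p = 1/4, and the value is (4)·(1/4) − 1 = 0.
For the defender: with q = P(X), equating Center's and Right's payoffs gives 9q − 6 = −3q + 2 ⇒ q = 2/3.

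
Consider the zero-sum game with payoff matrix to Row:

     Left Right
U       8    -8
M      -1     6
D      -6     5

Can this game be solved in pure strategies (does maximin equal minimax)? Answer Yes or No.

Row minima: U → -8, M → -1, D → -6; maximin = -1.
Column maxima: Left → 8, Right → 6; minimax = 6.
-1 ≠ 6, so no pure-strategy equilibrium exists.

No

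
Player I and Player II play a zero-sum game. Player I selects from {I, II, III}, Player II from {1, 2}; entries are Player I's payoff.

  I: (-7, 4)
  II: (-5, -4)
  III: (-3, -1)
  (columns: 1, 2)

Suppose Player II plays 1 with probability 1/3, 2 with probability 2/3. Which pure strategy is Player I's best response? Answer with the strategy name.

I

Expected payoff of I: (1/3)·(-7) + (2/3)·4 = 1/3.
Expected payoff of II: (1/3)·(-5) + (2/3)·(-4) = -13/3.
Expected payoff of III: (1/3)·(-3) + (2/3)·(-1) = -5/3.
The largest is 1/3, so Player I's best response is I.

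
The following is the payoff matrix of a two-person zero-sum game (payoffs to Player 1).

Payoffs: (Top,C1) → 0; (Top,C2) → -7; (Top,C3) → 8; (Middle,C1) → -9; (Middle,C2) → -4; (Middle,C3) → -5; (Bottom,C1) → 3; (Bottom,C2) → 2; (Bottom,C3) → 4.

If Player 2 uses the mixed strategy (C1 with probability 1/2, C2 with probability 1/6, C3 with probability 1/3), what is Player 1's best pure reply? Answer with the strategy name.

Bottom

Expected payoff of Top: (1/2)·0 + (1/6)·(-7) + (1/3)·8 = 3/2.
Expected payoff of Middle: (1/2)·(-9) + (1/6)·(-4) + (1/3)·(-5) = -41/6.
Expected payoff of Bottom: (1/2)·3 + (1/6)·2 + (1/3)·4 = 19/6.
The largest is 19/6, so Player 1's best response is Bottom.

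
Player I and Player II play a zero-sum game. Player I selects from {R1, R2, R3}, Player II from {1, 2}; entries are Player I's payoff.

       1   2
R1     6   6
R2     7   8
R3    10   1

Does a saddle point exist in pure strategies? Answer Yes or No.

Row minima: R1 → 6, R2 → 7, R3 → 1; maximin = 7.
Column maxima: 1 → 10, 2 → 8; minimax = 8.
7 ≠ 8, so no pure-strategy equilibrium exists.

No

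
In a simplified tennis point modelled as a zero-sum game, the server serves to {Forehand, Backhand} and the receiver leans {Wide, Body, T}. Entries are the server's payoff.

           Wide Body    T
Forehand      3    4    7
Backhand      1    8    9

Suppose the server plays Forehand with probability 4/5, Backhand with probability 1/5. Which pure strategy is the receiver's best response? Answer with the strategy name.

Wide

If the receiver plays Wide, the server's expected payoff is (4/5)·3 + (1/5)·1 = 13/5.
If the receiver plays Body, the server's expected payoff is (4/5)·4 + (1/5)·8 = 24/5.
If the receiver plays T, the server's expected payoff is (4/5)·7 + (1/5)·9 = 37/5.
The receiver minimizes the server's payoff; the smallest is 13/5, so the best response is Wide.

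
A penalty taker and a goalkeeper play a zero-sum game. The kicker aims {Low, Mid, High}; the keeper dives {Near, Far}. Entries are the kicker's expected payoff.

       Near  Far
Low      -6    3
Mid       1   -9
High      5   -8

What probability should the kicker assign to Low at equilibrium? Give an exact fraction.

13/22

Row minima: Low → -6, Mid → -9, High → -8; maximin = -6.
Column maxima: Near → 5, Far → 3; minimax = 3.
-6 ≠ 3, so there is no saddle point; optimal play is mixed.
Mid is strictly dominated by High, so the kicker never plays it.
On the remaining 2×2 (Low, High vs Near, Far):
Let the kicker play Low with probability p. Expected payoff against Near: (-6)p + 5(1−p) = −11p + 5; against Far: 3p + (-8)(1−p) = 11p − 8.
Setting these equal: −11p + 5 = 11p − 8 ⇒ −22p = -13 ⇒ p = 13/22, and the value is (-11)·(13/22) + 5 = -3/2.
For the keeper: with q = P(Near), equating Low's and High's payoffs gives −9q + 3 = 13q − 8 ⇒ q = 1/2.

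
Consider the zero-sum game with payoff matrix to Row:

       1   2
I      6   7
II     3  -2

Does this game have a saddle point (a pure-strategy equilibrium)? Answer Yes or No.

Row minima: I → 6, II → -2; maximin = 6.
Column maxima: 1 → 6, 2 → 7; minimax = 6.
maximin = minimax = 6, so a saddle point exists.

Yes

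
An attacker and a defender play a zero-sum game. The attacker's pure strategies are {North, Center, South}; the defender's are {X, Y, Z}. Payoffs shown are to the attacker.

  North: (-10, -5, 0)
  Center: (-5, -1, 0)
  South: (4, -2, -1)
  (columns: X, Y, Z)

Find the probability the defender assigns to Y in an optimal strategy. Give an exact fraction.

Row minima: North → -10, Center → -5, South → -2; maximin = -2.
Column maxima: X → 4, Y → -1, Z → 0; minimax = -1.
-2 ≠ -1, so there is no saddle point; optimal play is mixed.
Z is strictly dominated by Y (it gives the attacker strictly more in every row), so the defender never plays it.
With Z eliminated, North is strictly dominated by Center (Center gives the attacker strictly more in every remaining column), so the attacker never plays it.
On the remaining 2×2 (Center, South vs X, Y):
Let the attacker play Center with probability p. Expected payoff against X: (-5)p + 4(1−p) = −9p + 4; against Y: (-1)p + (-2)(1−p) = p − 2.
Setting these equal: −9p + 4 = p − 2 ⇒ −10p = -6 ⇒ p = 3/5, and the value is (-9)·(3/5) + 4 = -7/5.
For the defender: with q = P(X), equating Center's and South's payoffs gives −4q − 1 = 6q − 2 ⇒ q = 1/10.

9/10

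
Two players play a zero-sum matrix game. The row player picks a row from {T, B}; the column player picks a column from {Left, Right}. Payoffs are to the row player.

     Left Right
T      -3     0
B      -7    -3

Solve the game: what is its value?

-3

Row minima: T → -3, B → -7; maximin = -3.
Column maxima: Left → -3, Right → 0; minimax = -3.
Since maximin = minimax = -3, there is a saddle point and the value is -3.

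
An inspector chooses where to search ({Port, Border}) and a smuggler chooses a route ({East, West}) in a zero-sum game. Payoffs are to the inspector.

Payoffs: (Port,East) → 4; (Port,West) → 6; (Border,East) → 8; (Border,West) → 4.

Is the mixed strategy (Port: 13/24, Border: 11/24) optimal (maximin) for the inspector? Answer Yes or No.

No

Against East this mix gives (13/24)·4 + (11/24)·8 = 35/6.
Against West this mix gives (13/24)·6 + (11/24)·4 = 61/12.
The smuggler will play West, holding the inspector to 61/12. Shifting weight toward the row that does better against West would raise this floor (the equalizing mix achieves 16/3 against both West and East), so the proposed strategy is not optimal.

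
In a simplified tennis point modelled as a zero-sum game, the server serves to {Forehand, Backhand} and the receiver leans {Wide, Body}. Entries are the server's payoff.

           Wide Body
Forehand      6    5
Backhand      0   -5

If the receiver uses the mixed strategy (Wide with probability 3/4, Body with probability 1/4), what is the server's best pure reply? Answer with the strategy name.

Expected payoff of Forehand: (3/4)·6 + (1/4)·5 = 23/4.
Expected payoff of Backhand: (3/4)·0 + (1/4)·(-5) = -5/4.
The largest is 23/4, so the server's best response is Forehand.

Forehand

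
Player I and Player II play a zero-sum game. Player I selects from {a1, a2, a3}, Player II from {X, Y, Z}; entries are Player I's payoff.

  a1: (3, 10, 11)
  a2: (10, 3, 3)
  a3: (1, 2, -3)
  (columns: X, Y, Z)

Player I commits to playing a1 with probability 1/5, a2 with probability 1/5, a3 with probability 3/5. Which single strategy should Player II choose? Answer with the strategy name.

If Player II plays X, Player I's expected payoff is (1/5)·3 + (1/5)·10 + (3/5)·1 = 16/5.
If Player II plays Y, Player I's expected payoff is (1/5)·10 + (1/5)·3 + (3/5)·2 = 19/5.
If Player II plays Z, Player I's expected payoff is (1/5)·11 + (1/5)·3 + (3/5)·(-3) = 1.
Player II minimizes Player I's payoff; the smallest is 1, so the best response is Z.

Z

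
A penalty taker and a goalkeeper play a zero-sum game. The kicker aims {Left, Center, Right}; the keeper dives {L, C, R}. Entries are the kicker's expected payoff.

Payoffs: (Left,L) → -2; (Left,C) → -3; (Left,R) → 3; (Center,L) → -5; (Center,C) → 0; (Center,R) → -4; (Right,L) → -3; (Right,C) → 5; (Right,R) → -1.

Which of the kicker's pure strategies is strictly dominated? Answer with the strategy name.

Center

Right gives a strictly higher payoff than Center against every column: -3 > -5, 5 > 0, -1 > -4.
So Center is strictly dominated and the kicker never plays it.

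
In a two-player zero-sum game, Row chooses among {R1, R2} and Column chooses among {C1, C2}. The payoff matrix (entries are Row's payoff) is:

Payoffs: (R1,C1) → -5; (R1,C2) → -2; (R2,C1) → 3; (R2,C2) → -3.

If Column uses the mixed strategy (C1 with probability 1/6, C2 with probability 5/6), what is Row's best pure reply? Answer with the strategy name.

Expected payoff of R1: (1/6)·(-5) + (5/6)·(-2) = -5/2.
Expected payoff of R2: (1/6)·3 + (5/6)·(-3) = -2.
The largest is -2, so Row's best response is R2.

R2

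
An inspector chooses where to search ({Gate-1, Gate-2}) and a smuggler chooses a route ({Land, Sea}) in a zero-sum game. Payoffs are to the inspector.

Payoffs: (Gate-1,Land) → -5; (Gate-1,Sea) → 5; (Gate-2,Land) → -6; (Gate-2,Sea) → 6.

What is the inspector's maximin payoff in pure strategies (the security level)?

Row minima: Gate-1 → -5, Gate-2 → -6.
The best of these is -5.

-5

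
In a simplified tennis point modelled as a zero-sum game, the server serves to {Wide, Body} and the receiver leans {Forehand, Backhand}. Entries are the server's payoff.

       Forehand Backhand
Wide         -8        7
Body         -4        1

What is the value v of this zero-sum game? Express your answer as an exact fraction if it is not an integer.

-4

Row minima: Wide → -8, Body → -4; maximin = -4.
Column maxima: Forehand → -4, Backhand → 7; minimax = -4.
Since maximin = minimax = -4, there is a saddle point and the value is -4.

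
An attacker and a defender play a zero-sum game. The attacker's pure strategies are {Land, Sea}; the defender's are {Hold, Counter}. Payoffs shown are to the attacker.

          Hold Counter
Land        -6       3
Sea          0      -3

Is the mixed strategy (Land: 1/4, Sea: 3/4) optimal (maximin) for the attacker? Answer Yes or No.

Against Hold this mix gives (1/4)·(-6) + (3/4)·0 = -3/2.
Against Counter this mix gives (1/4)·3 + (3/4)·(-3) = -3/2.
All of the defender's active replies (Hold, Counter) yield -3/2, and no column does worse for the attacker. The mix makes the defender indifferent and guarantees -3/2, so it is optimal.

Yes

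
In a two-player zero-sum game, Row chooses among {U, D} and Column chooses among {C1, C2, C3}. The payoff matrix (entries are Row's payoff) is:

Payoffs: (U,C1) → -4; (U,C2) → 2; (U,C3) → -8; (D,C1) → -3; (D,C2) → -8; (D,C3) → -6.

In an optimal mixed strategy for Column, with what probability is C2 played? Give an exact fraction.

Row minima: U → -8, D → -8; maximin = -8.
Column maxima: C1 → -3, C2 → 2, C3 → -6; minimax = -6.
-8 ≠ -6, so there is no saddle point; optimal play is mixed.
C1 is strictly dominated by C3 (it gives Row strictly more in every row), so Column never plays it.
On the remaining 2×2 (U, D vs C2, C3):
Let Row play U with probability p. Expected payoff against C2: 2p + (-8)(1−p) = 10p − 8; against C3: (-8)p + (-6)(1−p) = −2p − 6.
Setting these equal: 10p − 8 = −2p − 6 ⇒ 12p = 2 ⇒ p = 1/6, and the value is (10)·(1/6) − 8 = -19/3.
For Column: with q = P(C2), equating U's and D's payoffs gives 10q − 8 = −2q − 6 ⇒ q = 1/6.

1/6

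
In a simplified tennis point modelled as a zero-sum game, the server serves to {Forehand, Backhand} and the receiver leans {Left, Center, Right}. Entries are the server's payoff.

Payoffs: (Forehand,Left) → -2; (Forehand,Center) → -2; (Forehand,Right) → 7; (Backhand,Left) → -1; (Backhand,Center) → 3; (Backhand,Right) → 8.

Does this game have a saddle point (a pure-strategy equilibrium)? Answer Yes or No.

Yes

Row minima: Forehand → -2, Backhand → -1; maximin = -1.
Column maxima: Left → -1, Center → 3, Right → 8; minimax = -1.
maximin = minimax = -1, so a saddle point exists.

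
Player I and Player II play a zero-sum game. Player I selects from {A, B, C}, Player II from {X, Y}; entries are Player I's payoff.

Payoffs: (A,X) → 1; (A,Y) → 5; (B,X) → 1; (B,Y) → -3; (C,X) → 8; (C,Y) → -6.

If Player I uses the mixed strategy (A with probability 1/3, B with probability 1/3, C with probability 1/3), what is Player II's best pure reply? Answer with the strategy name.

Y

If Player II plays X, Player I's expected payoff is (1/3)·1 + (1/3)·1 + (1/3)·8 = 10/3.
If Player II plays Y, Player I's expected payoff is (1/3)·5 + (1/3)·(-3) + (1/3)·(-6) = -4/3.
Player II minimizes Player I's payoff; the smallest is -4/3, so the best response is Y.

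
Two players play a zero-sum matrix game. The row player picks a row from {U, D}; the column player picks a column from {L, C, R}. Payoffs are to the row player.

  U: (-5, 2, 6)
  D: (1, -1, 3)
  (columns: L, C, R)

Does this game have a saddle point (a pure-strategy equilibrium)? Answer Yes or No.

Row minima: U → -5, D → -1; maximin = -1.
Column maxima: L → 1, C → 2, R → 6; minimax = 1.
-1 ≠ 1, so no pure-strategy equilibrium exists.

No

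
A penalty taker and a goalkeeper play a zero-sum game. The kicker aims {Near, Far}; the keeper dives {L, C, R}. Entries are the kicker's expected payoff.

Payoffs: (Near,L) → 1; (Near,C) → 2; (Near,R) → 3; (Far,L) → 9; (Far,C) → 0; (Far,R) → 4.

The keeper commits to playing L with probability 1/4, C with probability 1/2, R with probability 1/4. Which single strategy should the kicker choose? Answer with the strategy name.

Expected payoff of Near: (1/4)·1 + (1/2)·2 + (1/4)·3 = 2.
Expected payoff of Far: (1/4)·9 + (1/2)·0 + (1/4)·4 = 13/4.
The largest is 13/4, so the kicker's best response is Far.

Far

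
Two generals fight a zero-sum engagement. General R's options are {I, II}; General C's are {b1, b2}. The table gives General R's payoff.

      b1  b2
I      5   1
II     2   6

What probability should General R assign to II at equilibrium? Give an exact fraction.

Row minima: I → 1, II → 2; maximin = 2.
Column maxima: b1 → 5, b2 → 6; minimax = 5.
2 ≠ 5, so there is no saddle point; optimal play is mixed.
Let General R play I with probability p. Expected payoff against b1: 5p + 2(1−p) = 3p + 2; against b2: 1p + 6(1−p) = −5p + 6.
Setting these equal: 3p + 2 = −5p + 6 ⇒ 8p = 4 ⇒ p = 1/2, and the value is (3)·(1/2) + 2 = 7/2.
For General C: with q = P(b1), equating I's and II's payoffs gives 4q + 1 = −4q + 6 ⇒ q = 5/8.

1/2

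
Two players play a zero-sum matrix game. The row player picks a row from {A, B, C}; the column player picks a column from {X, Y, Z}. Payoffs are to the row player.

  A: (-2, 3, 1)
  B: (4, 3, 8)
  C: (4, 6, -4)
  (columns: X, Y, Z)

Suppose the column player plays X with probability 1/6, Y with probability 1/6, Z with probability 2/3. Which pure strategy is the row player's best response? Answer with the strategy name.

B

Expected payoff of A: (1/6)·(-2) + (1/6)·3 + (2/3)·1 = 5/6.
Expected payoff of B: (1/6)·4 + (1/6)·3 + (2/3)·8 = 13/2.
Expected payoff of C: (1/6)·4 + (1/6)·6 + (2/3)·(-4) = -1.
The largest is 13/2, so the row player's best response is B.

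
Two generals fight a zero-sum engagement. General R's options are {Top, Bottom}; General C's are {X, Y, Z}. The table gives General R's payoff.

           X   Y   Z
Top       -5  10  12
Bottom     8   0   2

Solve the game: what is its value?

Row minima: Top → -5, Bottom → 0; maximin = 0.
Column maxima: X → 8, Y → 10, Z → 12; minimax = 8.
0 ≠ 8, so there is no saddle point; optimal play is mixed.
Z is strictly dominated by Y (it gives General R strictly more in every row), so General C never plays it.
On the remaining 2×2 (Top, Bottom vs X, Y):
Let General R play Top with probability p. Expected payoff against X: (-5)p + 8(1−p) = −13p + 8; against Y: 10p + 0(1−p) = 10p.
Setting these equal: −13p + 8 = 10p ⇒ −23p = -8 ⇒ p = 8/23, and the value is (-13)·(8/23) + 8 = 80/23.
For General C: with q = P(X), equating Top's and Bottom's payoffs gives −15q + 10 = 8q ⇒ q = 10/23.

80/23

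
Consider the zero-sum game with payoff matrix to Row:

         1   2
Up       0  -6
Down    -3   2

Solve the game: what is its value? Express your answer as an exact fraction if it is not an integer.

Row minima: Up → -6, Down → -3; maximin = -3.
Column maxima: 1 → 0, 2 → 2; minimax = 0.
-3 ≠ 0, so there is no saddle point; optimal play is mixed.
Let Row play Up with probability p. Expected payoff against 1: 0p + (-3)(1−p) = 3p − 3; against 2: (-6)p + 2(1−p) = −8p + 2.
Setting these equal: 3p − 3 = −8p + 2 ⇒ 11p = 5 ⇒ p = 5/11, and the value is (3)·(5/11) − 3 = -18/11.
For Column: with q = P(1), equating Up's and Down's payoffs gives 6q − 6 = −5q + 2 ⇒ q = 8/11.

-18/11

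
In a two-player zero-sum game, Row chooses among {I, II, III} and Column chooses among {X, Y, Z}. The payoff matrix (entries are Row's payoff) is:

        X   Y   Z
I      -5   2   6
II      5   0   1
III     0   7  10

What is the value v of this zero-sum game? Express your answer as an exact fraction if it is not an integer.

Row minima: I → -5, II → 0, III → 0; maximin = 0.
Column maxima: X → 5, Y → 7, Z → 10; minimax = 5.
0 ≠ 5, so there is no saddle point; optimal play is mixed.
I is strictly dominated by III, so Row never plays it.
Z is strictly dominated by Y (it gives Row strictly more in every row), so Column never plays it.
On the remaining 2×2 (II, III vs X, Y):
Let Row play II with probability p. Expected payoff against X: 5p + 0(1−p) = 5p; against Y: 0p + 7(1−p) = −7p + 7.
Setting these equal: 5p = −7p + 7 ⇒ 12p = 7 ⇒ p = 7/12, and the value is (5)·(7/12) = 35/12.
For Column: with q = P(X), equating II's and III's payoffs gives 5q = −7q + 7 ⇒ q = 7/12.

35/12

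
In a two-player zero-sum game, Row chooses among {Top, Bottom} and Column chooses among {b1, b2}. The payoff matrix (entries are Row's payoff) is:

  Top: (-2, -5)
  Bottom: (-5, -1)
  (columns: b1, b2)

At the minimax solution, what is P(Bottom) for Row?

Row minima: Top → -5, Bottom → -5; maximin = -5.
Column maxima: b1 → -2, b2 → -1; minimax = -2.
-5 ≠ -2, so there is no saddle point; optimal play is mixed.
Let Row play Top with probability p. Expected payoff against b1: (-2)p + (-5)(1−p) = 3p − 5; against b2: (-5)p + (-1)(1−p) = −4p − 1.
Setting these equal: 3p − 5 = −4p − 1 ⇒ 7p = 4 ⇒ p = 4/7, and the value is (3)·(4/7) − 5 = -23/7.
For Column: with q = P(b1), equating Top's and Bottom's payoffs gives 3q − 5 = −4q − 1 ⇒ q = 4/7.

3/7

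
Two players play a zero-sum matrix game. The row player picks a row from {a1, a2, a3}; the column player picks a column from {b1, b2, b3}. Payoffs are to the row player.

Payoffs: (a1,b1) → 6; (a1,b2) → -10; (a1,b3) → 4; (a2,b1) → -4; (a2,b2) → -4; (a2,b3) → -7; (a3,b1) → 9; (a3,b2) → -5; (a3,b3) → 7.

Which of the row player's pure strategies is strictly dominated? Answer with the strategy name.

a1

a3 gives a strictly higher payoff than a1 against every column: 9 > 6, -5 > -10, 7 > 4.
So a1 is strictly dominated and the row player never plays it.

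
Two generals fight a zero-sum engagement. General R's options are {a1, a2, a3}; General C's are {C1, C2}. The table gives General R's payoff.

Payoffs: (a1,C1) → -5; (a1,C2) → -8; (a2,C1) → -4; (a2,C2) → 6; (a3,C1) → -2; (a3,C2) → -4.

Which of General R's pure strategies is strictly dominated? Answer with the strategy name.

a2 gives a strictly higher payoff than a1 against every column: -4 > -5, 6 > -8.
So a1 is strictly dominated and General R never plays it.

a1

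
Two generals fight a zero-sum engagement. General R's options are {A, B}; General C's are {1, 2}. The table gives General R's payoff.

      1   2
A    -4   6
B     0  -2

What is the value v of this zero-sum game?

-2/3

Row minima: A → -4, B → -2; maximin = -2.
Column maxima: 1 → 0, 2 → 6; minimax = 0.
-2 ≠ 0, so there is no saddle point; optimal play is mixed.
Let General R play A with probability p. Expected payoff against 1: (-4)p + 0(1−p) = −4p; against 2: 6p + (-2)(1−p) = 8p − 2.
Setting these equal: −4p = 8p − 2 ⇒ −12p = -2 ⇒ p = 1/6, and the value is (-4)·(1/6) = -2/3.
For General C: with q = P(1), equating A's and B's payoffs gives −10q + 6 = 2q − 2 ⇒ q = 2/3.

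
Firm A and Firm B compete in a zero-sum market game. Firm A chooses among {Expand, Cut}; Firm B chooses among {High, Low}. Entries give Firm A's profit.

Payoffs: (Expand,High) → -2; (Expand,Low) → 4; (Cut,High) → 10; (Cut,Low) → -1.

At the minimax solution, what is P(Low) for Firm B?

12/17

Row minima: Expand → -2, Cut → -1; maximin = -1.
Column maxima: High → 10, Low → 4; minimax = 4.
-1 ≠ 4, so there is no saddle point; optimal play is mixed.
Let Firm A play Expand with probability p. Expected payoff against High: (-2)p + 10(1−p) = −12p + 10; against Low: 4p + (-1)(1−p) = 5p − 1.
Setting these equal: −12p + 10 = 5p − 1 ⇒ −17p = -11 ⇒ p = 11/17, and the value is (-12)·(11/17) + 10 = 38/17.
For Firm B: with q = P(High), equating Expand's and Cut's payoffs gives −6q + 4 = 11q − 1 ⇒ q = 5/17.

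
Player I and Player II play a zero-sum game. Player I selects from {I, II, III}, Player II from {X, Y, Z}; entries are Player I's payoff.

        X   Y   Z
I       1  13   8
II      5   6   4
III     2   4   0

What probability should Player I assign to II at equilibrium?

Row minima: I → 1, II → 4, III → 0; maximin = 4.
Column maxima: X → 5, Y → 13, Z → 8; minimax = 5.
4 ≠ 5, so there is no saddle point; optimal play is mixed.
III is strictly dominated by II, so Player I never plays it.
Y is strictly dominated by X (it gives Player I strictly more in every row), so Player II never plays it.
On the remaining 2×2 (I, II vs X, Z):
Let Player I play I with probability p. Expected payoff against X: 1p + 5(1−p) = −4p + 5; against Z: 8p + 4(1−p) = 4p + 4.
Setting these equal: −4p + 5 = 4p + 4 ⇒ −8p = -1 ⇒ p = 1/8, and the value is (-4)·(1/8) + 5 = 9/2.
For Player II: with q = P(X), equating I's and II's payoffs gives −7q + 8 = q + 4 ⇒ q = 1/2.

7/8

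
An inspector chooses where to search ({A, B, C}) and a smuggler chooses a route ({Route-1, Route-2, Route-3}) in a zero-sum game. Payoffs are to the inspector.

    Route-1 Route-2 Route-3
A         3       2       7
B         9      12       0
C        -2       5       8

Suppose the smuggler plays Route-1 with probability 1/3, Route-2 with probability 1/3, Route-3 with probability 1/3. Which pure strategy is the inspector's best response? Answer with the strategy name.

B

Expected payoff of A: (1/3)·3 + (1/3)·2 + (1/3)·7 = 4.
Expected payoff of B: (1/3)·9 + (1/3)·12 + (1/3)·0 = 7.
Expected payoff of C: (1/3)·(-2) + (1/3)·5 + (1/3)·8 = 11/3.
The largest is 7, so the inspector's best response is B.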